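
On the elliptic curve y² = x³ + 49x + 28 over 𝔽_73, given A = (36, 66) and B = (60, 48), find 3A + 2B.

First 3A:
Repeated addition: build up to 3A.
2A: tangent at (36, 66): λ = (3·36² + 49)/(2·66) ≡ 68/59. 59⁻¹ ≡ 26 (mod 73) since 59·26 = 1534 ≡ 1, so λ ≡ 68·26 ≡ 16.
  x = λ² - 36 - 36 = 256 - 72 ≡ 38; y = λ·(36 - 38) - 66 ≡ 48. → (38, 48)
3A: (38, 48) + (36, 66). λ = (66 - 48)/(36 - 38) ≡ 18/71 mod 73. 71⁻¹ ≡ 36 (mod 73), so λ ≡ 64.
  x = λ² - 38 - 36 = 4096 - 74 ≡ 7; y = λ·(38 - 7) - 48 ≡ 38. → (7, 38)
3A = (7, 38).
Next 2B:
Repeated addition: build up to 2B.
2B: tangent at (60, 48): λ = (3·60² + 49)/(2·48) ≡ 45/23. 23⁻¹ ≡ 54 (mod 73), so λ ≡ 45·54 ≡ 21.
  x = λ² - 60 - 60 = 441 - 120 ≡ 29; y = λ·(60 - 29) - 48 ≡ 19. → (29, 19)
2B = (29, 19).
Finally 3A + 2B:
(7, 38) + (29, 19). λ = (19 - 38)/(29 - 7) ≡ 54/22 mod 73. 22⁻¹ ≡ 10 (mod 73), so λ ≡ 29.
  x = λ² - 7 - 29 = 841 - 36 ≡ 2; y = λ·(7 - 2) - 38 ≡ 34. → (2, 34)

(2, 34)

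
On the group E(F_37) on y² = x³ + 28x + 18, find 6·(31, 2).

(10, 22)

Write Q = (31, 2).
Double-and-add on 6 = (110)₂. Start with Q = (31, 2) for the leading 1-bit.
double: tangent at (31, 2): λ = (3·31² + 28)/(2·2) ≡ 25/4. 4⁻¹ ≡ 28 (mod 37), so λ ≡ 25·28 ≡ 34.
  x = λ² - 31 - 31 = 1156 - 62 ≡ 21; y = λ·(31 - 21) - 2 ≡ 5. → (21, 5)
add Q: (21, 5) + (31, 2). λ = (2 - 5)/(31 - 21) ≡ 34/10 mod 37. 10⁻¹ ≡ 26 (mod 37), so λ ≡ 33.
  x = λ² - 21 - 31 = 1089 - 52 ≡ 1; y = λ·(21 - 1) - 5 ≡ 26. → (1, 26)
double: tangent at (1, 26): λ = (3·1² + 28)/(2·26) ≡ 31/15. 15⁻¹ ≡ 5 (mod 37), so λ ≡ 31·5 ≡ 7.
  x = λ² - 1 - 1 = 49 - 2 ≡ 10; y = λ·(1 - 10) - 26 ≡ 22. → (10, 22)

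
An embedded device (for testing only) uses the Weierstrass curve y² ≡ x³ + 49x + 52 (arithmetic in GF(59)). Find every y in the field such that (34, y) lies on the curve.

x³ + 49x + 52 = 41022 ≡ 17 (mod 59).
Square roots of 17 mod 59: 28 and 31 (since 28² = 784 ≡ 17).

28, 31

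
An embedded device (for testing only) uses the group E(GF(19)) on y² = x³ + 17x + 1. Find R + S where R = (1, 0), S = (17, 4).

(1, 0) + (17, 4). λ = (4 - 0)/(17 - 1) ≡ 4/16 mod 19. 16⁻¹ ≡ 6 (mod 19) since 16·6 = 96 ≡ 1, so λ ≡ 5.
  x = λ² - 1 - 17 = 25 - 18 ≡ 7; y = λ·(1 - 7) - 0 ≡ 8. → (7, 8)

(7, 8)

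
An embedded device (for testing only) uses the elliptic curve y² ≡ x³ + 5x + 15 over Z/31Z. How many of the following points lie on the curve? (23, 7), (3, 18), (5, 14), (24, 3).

(23, 7): 7² ≡ 18, rhs ≡ 21 → off.
(3, 18): 18² ≡ 14, rhs ≡ 26 → off.
(5, 14): 14² ≡ 10, rhs ≡ 10 → on.
(24, 3): 3² ≡ 9, rhs ≡ 9 → on.

2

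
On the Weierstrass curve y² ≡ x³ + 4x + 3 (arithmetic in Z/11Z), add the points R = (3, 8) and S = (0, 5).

(3, 8) + (0, 5). λ = (5 - 8)/(0 - 3) ≡ 8/8 mod 11. 8⁻¹ ≡ 7 (mod 11), so λ ≡ 1.
  x = λ² - 3 - 0 = 1 - 3 ≡ 9; y = λ·(3 - 9) - 8 ≡ 8. → (9, 8)

(9, 8)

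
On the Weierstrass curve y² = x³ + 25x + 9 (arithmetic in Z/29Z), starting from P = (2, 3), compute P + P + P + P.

Repeated addition: build up to 4P.
2P: tangent at (2, 3): λ = (3·2² + 25)/(2·3) ≡ 8/6. 6⁻¹ ≡ 5 (mod 29), so λ ≡ 8·5 ≡ 11.
  x = λ² - 2 - 2 = 121 - 4 ≡ 1; y = λ·(2 - 1) - 3 ≡ 8. → (1, 8)
3P: (1, 8) + (2, 3). λ = (3 - 8)/(2 - 1) ≡ 24/1 mod 29. 1⁻¹ ≡ 1 (mod 29), so λ ≡ 24.
  x = λ² - 1 - 2 = 576 - 3 ≡ 22; y = λ·(1 - 22) - 8 ≡ 10. → (22, 10)
4P: (22, 10) + (2, 3). λ = (3 - 10)/(2 - 22) ≡ 22/9 mod 29. 9⁻¹ ≡ 13 (mod 29) since 9·13 = 117 ≡ 1, so λ ≡ 25.
  x = λ² - 22 - 2 = 625 - 24 ≡ 21; y = λ·(22 - 21) - 10 ≡ 15. → (21, 15)

(21, 15)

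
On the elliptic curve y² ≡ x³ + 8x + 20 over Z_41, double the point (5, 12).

(11, 39)

tangent at (5, 12): λ = (3·5² + 8)/(2·12) ≡ 1/24. 24⁻¹ ≡ 12 (mod 41) since 24·12 = 288 ≡ 1, so λ ≡ 1·12 ≡ 12.
  x = λ² - 5 - 5 = 144 - 10 ≡ 11; y = λ·(5 - 11) - 12 ≡ 39. → (11, 39)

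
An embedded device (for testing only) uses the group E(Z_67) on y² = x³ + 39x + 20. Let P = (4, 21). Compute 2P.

tangent at (4, 21): λ = (3·4² + 39)/(2·21) ≡ 20/42. 42⁻¹ ≡ 8 (mod 67) since 42·8 = 336 ≡ 1, so λ ≡ 20·8 ≡ 26.
  x = λ² - 4 - 4 = 676 - 8 ≡ 65; y = λ·(4 - 65) - 21 ≡ 1. → (65, 1)

(65, 1)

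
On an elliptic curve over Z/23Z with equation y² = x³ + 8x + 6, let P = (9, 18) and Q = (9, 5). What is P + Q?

The two points share x = 9 and their y-coordinates satisfy 18 + 5 ≡ 0 (mod 23), so they are inverses. Their sum is ∞.

O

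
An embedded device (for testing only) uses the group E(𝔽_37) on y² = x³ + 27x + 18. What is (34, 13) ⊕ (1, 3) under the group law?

(34, 13) + (1, 3). λ = (3 - 13)/(1 - 34) ≡ 27/4 mod 37. 4⁻¹ ≡ 28 (mod 37), so λ ≡ 16.
  x = λ² - 34 - 1 = 256 - 35 ≡ 36; y = λ·(34 - 36) - 13 ≡ 29. → (36, 29)

(36, 29)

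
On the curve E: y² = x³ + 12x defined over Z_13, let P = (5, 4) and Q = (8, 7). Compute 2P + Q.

(8, 6)

First 2P:
Repeated addition: build up to 2P.
2P: tangent at (5, 4): λ = (3·5² + 12)/(2·4) ≡ 9/8. 8⁻¹ ≡ 5 (mod 13) since 8·5 = 40 ≡ 1, so λ ≡ 9·5 ≡ 6.
  x = λ² - 5 - 5 = 36 - 10 ≡ 0; y = λ·(5 - 0) - 4 ≡ 0. → (0, 0)
2P = (0, 0).
Finally 2P + Q:
(0, 0) + (8, 7). λ = (7 - 0)/(8 - 0) ≡ 7/8 mod 13. 8⁻¹ ≡ 5 (mod 13) since 8·5 = 40 ≡ 1, so λ ≡ 9.
  x = λ² - 0 - 8 = 81 - 8 ≡ 8; y = λ·(0 - 8) - 0 ≡ 6. → (8, 6)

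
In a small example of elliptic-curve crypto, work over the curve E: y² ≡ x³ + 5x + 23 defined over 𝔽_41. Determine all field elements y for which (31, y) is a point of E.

11, 30

x³ + 5x + 23 = 29969 ≡ 39 (mod 41).
Square roots of 39 mod 41: 11 and 30 (since 11² = 121 ≡ 39).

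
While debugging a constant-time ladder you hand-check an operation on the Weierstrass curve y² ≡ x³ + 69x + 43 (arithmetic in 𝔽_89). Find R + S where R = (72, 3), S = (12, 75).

(10, 65)

(72, 3) + (12, 75). λ = (75 - 3)/(12 - 72) ≡ 72/29 mod 89. 29⁻¹ ≡ 43 (mod 89) since 29·43 = 1247 ≡ 1, so λ ≡ 70.
  x = λ² - 72 - 12 = 4900 - 84 ≡ 10; y = λ·(72 - 10) - 3 ≡ 65. → (10, 65)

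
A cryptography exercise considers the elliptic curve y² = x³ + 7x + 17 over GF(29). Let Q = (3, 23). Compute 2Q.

tangent at (3, 23): λ = (3·3² + 7)/(2·23) ≡ 5/17. 17⁻¹ ≡ 12 (mod 29), so λ ≡ 5·12 ≡ 2.
  x = λ² - 3 - 3 = 4 - 6 ≡ 27; y = λ·(3 - 27) - 23 ≡ 16. → (27, 16)

(27, 16)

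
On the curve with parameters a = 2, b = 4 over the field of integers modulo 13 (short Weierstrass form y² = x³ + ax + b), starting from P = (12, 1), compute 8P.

Repeated addition: build up to 8P.
2P: tangent at (12, 1): λ = (3·12² + 2)/(2·1) ≡ 5/2. 2⁻¹ ≡ 7 (mod 13), so λ ≡ 5·7 ≡ 9.
  x = λ² - 12 - 12 = 81 - 24 ≡ 5; y = λ·(12 - 5) - 1 ≡ 10. → (5, 10)
3P: (5, 10) + (12, 1). λ = (1 - 10)/(12 - 5) ≡ 4/7 mod 13. 7⁻¹ ≡ 2 (mod 13) since 7·2 = 14 ≡ 1, so λ ≡ 8.
  x = λ² - 5 - 12 = 64 - 17 ≡ 8; y = λ·(5 - 8) - 10 ≡ 5. → (8, 5)
4P: (8, 5) + (12, 1). λ = (1 - 5)/(12 - 8) ≡ 9/4 mod 13. 4⁻¹ ≡ 10 (mod 13), so λ ≡ 12.
  x = λ² - 8 - 12 = 144 - 20 ≡ 7; y = λ·(8 - 7) - 5 ≡ 7. → (7, 7)
5P: (7, 7) + (12, 1). λ = (1 - 7)/(12 - 7) ≡ 7/5 mod 13. 5⁻¹ ≡ 8 (mod 13), so λ ≡ 4.
  x = λ² - 7 - 12 = 16 - 19 ≡ 10; y = λ·(7 - 10) - 7 ≡ 7. → (10, 7)
6P: (10, 7) + (12, 1). λ = (1 - 7)/(12 - 10) ≡ 7/2 mod 13. 2⁻¹ ≡ 7 (mod 13), so λ ≡ 10.
  x = λ² - 10 - 12 = 100 - 22 ≡ 0; y = λ·(10 - 0) - 7 ≡ 2. → (0, 2)
7P: (0, 2) + (12, 1). λ = (1 - 2)/(12 - 0) ≡ 12/12 mod 13. 12⁻¹ ≡ 12 (mod 13), so λ ≡ 1.
  x = λ² - 0 - 12 = 1 - 12 ≡ 2; y = λ·(0 - 2) - 2 ≡ 9. → (2, 9)
8P: (2, 9) + (12, 1). λ = (1 - 9)/(12 - 2) ≡ 5/10 mod 13. 10⁻¹ ≡ 4 (mod 13), so λ ≡ 7.
  x = λ² - 2 - 12 = 49 - 14 ≡ 9; y = λ·(2 - 9) - 9 ≡ 7. → (9, 7)

(9, 7)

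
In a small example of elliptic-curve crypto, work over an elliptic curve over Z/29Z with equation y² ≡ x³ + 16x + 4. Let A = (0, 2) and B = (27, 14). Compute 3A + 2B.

(26, 4)

First 3A:
Repeated addition: build up to 3A.
2A: tangent at (0, 2): λ = (3·0² + 16)/(2·2) ≡ 16/4. 4⁻¹ ≡ 22 (mod 29) since 4·22 = 88 ≡ 1, so λ ≡ 16·22 ≡ 4.
  x = λ² - 0 - 0 = 16 - 0 ≡ 16; y = λ·(0 - 16) - 2 ≡ 21. → (16, 21)
3A: (16, 21) + (0, 2). λ = (2 - 21)/(0 - 16) ≡ 10/13 mod 29. 13⁻¹ ≡ 9 (mod 29) since 13·9 = 117 ≡ 1, so λ ≡ 3.
  x = λ² - 16 - 0 = 9 - 16 ≡ 22; y = λ·(16 - 22) - 21 ≡ 19. → (22, 19)
3A = (22, 19).
Next 2B:
Repeated addition: build up to 2B.
2B: tangent at (27, 14): λ = (3·27² + 16)/(2·14) ≡ 28/28. 28⁻¹ ≡ 28 (mod 29), so λ ≡ 28·28 ≡ 1.
  x = λ² - 27 - 27 = 1 - 54 ≡ 5; y = λ·(27 - 5) - 14 ≡ 8. → (5, 8)
2B = (5, 8).
Finally 3A + 2B:
(22, 19) + (5, 8). λ = (8 - 19)/(5 - 22) ≡ 18/12 mod 29. 12⁻¹ ≡ 17 (mod 29) since 12·17 = 204 ≡ 1, so λ ≡ 16.
  x = λ² - 22 - 5 = 256 - 27 ≡ 26; y = λ·(22 - 26) - 19 ≡ 4. → (26, 4)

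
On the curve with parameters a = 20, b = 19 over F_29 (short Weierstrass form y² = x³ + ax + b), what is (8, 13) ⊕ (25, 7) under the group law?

(8, 13) + (25, 7). λ = (7 - 13)/(25 - 8) ≡ 23/17 mod 29. 17⁻¹ ≡ 12 (mod 29) since 17·12 = 204 ≡ 1, so λ ≡ 15.
  x = λ² - 8 - 25 = 225 - 33 ≡ 18; y = λ·(8 - 18) - 13 ≡ 11. → (18, 11)

(18, 11)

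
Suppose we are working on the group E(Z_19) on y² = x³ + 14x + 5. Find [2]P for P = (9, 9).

tangent at (9, 9): λ = (3·9² + 14)/(2·9) ≡ 10/18. 18⁻¹ ≡ 18 (mod 19), so λ ≡ 10·18 ≡ 9.
  x = λ² - 9 - 9 = 81 - 18 ≡ 6; y = λ·(9 - 6) - 9 ≡ 18. → (6, 18)

(6, 18)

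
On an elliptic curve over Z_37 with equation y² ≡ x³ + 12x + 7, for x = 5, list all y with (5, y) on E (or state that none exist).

x³ + 12x + 7 = 192 ≡ 7 (mod 37).
Square roots of 7 mod 37: 9 and 28 (since 9² = 81 ≡ 7).

9, 28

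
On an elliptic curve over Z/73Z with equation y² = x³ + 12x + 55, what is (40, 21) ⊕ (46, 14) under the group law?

(35, 34)

(40, 21) + (46, 14). λ = (14 - 21)/(46 - 40) ≡ 66/6 mod 73. 6⁻¹ ≡ 61 (mod 73) since 6·61 = 366 ≡ 1, so λ ≡ 11.
  x = λ² - 40 - 46 = 121 - 86 ≡ 35; y = λ·(40 - 35) - 21 ≡ 34. → (35, 34)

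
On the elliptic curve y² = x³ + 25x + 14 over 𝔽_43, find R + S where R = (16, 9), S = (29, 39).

(16, 9) + (29, 39). λ = (39 - 9)/(29 - 16) ≡ 30/13 mod 43. 13⁻¹ ≡ 10 (mod 43), so λ ≡ 42.
  x = λ² - 16 - 29 = 1764 - 45 ≡ 42; y = λ·(16 - 42) - 9 ≡ 17. → (42, 17)

(42, 17)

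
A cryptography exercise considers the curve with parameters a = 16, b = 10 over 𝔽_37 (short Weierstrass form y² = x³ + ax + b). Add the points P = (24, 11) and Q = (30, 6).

(32, 8)

(24, 11) + (30, 6). λ = (6 - 11)/(30 - 24) ≡ 32/6 mod 37. 6⁻¹ ≡ 31 (mod 37), so λ ≡ 30.
  x = λ² - 24 - 30 = 900 - 54 ≡ 32; y = λ·(24 - 32) - 11 ≡ 8. → (32, 8)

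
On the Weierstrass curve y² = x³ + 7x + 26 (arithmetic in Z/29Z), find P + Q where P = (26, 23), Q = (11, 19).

(26, 23) + (11, 19). λ = (19 - 23)/(11 - 26) ≡ 25/14 mod 29. 14⁻¹ ≡ 27 (mod 29), so λ ≡ 8.
  x = λ² - 26 - 11 = 64 - 37 ≡ 27; y = λ·(26 - 27) - 23 ≡ 27. → (27, 27)

(27, 27)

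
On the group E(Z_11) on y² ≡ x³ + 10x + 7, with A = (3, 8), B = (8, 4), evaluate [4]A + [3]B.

First 4A:
Repeated addition: build up to 4A.
2A: tangent at (3, 8): λ = (3·3² + 10)/(2·8) ≡ 4/5. 5⁻¹ ≡ 9 (mod 11) since 5·9 = 45 ≡ 1, so λ ≡ 4·9 ≡ 3.
  x = λ² - 3 - 3 = 9 - 6 ≡ 3; y = λ·(3 - 3) - 8 ≡ 3. → (3, 3)
3A: (3, 3) + (3, 8): same x and y₁ ≡ -y₂, so the sum is the point at infinity.
4A: the point at infinity + (3, 8) = (3, 8) (identity).
4A = (3, 8).
Next 3B:
Repeated addition: build up to 3B.
2B: tangent at (8, 4): λ = (3·8² + 10)/(2·4) ≡ 4/8. 8⁻¹ ≡ 7 (mod 11) since 8·7 = 56 ≡ 1, so λ ≡ 4·7 ≡ 6.
  x = λ² - 8 - 8 = 36 - 16 ≡ 9; y = λ·(8 - 9) - 4 ≡ 1. → (9, 1)
3B: (9, 1) + (8, 4). λ = (4 - 1)/(8 - 9) ≡ 3/10 mod 11. 10⁻¹ ≡ 10 (mod 11) since 10·10 = 100 ≡ 1, so λ ≡ 8.
  x = λ² - 9 - 8 = 64 - 17 ≡ 3; y = λ·(9 - 3) - 1 ≡ 3. → (3, 3)
3B = (3, 3).
Finally 4A + 3B:
(3, 8) + (3, 3): same x and y₁ ≡ -y₂, so the sum is the point at infinity.

O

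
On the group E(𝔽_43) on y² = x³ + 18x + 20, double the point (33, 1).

tangent at (33, 1): λ = (3·33² + 18)/(2·1) ≡ 17/2. 2⁻¹ ≡ 22 (mod 43), so λ ≡ 17·22 ≡ 30.
  x = λ² - 33 - 33 = 900 - 66 ≡ 17; y = λ·(33 - 17) - 1 ≡ 6. → (17, 6)

(17, 6)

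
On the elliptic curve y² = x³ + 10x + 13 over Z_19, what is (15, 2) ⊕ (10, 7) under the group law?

(15, 2) + (10, 7). λ = (7 - 2)/(10 - 15) ≡ 5/14 mod 19. 14⁻¹ ≡ 15 (mod 19), so λ ≡ 18.
  x = λ² - 15 - 10 = 324 - 25 ≡ 14; y = λ·(15 - 14) - 2 ≡ 16. → (14, 16)

(14, 16)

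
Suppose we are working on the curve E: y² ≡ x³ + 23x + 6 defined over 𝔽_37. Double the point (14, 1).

(16, 17)

tangent at (14, 1): λ = (3·14² + 23)/(2·1) ≡ 19/2. 2⁻¹ ≡ 19 (mod 37), so λ ≡ 19·19 ≡ 28.
  x = λ² - 14 - 14 = 784 - 28 ≡ 16; y = λ·(14 - 16) - 1 ≡ 17. → (16, 17)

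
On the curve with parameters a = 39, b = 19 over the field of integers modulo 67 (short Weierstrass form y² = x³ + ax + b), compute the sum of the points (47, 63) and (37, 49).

(47, 63) + (37, 49). λ = (49 - 63)/(37 - 47) ≡ 53/57 mod 67. 57⁻¹ ≡ 20 (mod 67) since 57·20 = 1140 ≡ 1, so λ ≡ 55.
  x = λ² - 47 - 37 = 3025 - 84 ≡ 60; y = λ·(47 - 60) - 63 ≡ 26. → (60, 26)

(60, 26)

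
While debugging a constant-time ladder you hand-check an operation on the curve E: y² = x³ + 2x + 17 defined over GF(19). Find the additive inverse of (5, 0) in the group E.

-(5, 0) = (5, -0 mod 19) = (5, 0).

(5, 0)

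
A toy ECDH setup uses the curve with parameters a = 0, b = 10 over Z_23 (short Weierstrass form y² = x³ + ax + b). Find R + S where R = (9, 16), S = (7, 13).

(9, 16) + (7, 13). λ = (13 - 16)/(7 - 9) ≡ 20/21 mod 23. 21⁻¹ ≡ 11 (mod 23), so λ ≡ 13.
  x = λ² - 9 - 7 = 169 - 16 ≡ 15; y = λ·(9 - 15) - 16 ≡ 21. → (15, 21)

(15, 21)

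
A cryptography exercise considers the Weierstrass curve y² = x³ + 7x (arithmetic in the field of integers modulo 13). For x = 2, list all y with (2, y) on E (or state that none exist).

x³ + 7x + 0 = 22 ≡ 9 (mod 13).
Square roots of 9 mod 13: 3 and 10 (since 3² = 9 ≡ 9).

3, 10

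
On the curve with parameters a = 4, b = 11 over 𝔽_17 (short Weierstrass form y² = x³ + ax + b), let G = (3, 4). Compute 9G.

Repeated addition: build up to 9G.
2G: tangent at (3, 4): λ = (3·3² + 4)/(2·4) ≡ 14/8. 8⁻¹ ≡ 15 (mod 17), so λ ≡ 14·15 ≡ 6.
  x = λ² - 3 - 3 = 36 - 6 ≡ 13; y = λ·(3 - 13) - 4 ≡ 4. → (13, 4)
3G: (13, 4) + (3, 4). λ = (4 - 4)/(3 - 13) ≡ 0/7 mod 17. 7⁻¹ ≡ 5 (mod 17), so λ ≡ 0.
  x = λ² - 13 - 3 = 0 - 16 ≡ 1; y = λ·(13 - 1) - 4 ≡ 13. → (1, 13)
4G: (1, 13) + (3, 4). λ = (4 - 13)/(3 - 1) ≡ 8/2 mod 17. 2⁻¹ ≡ 9 (mod 17), so λ ≡ 4.
  x = λ² - 1 - 3 = 16 - 4 ≡ 12; y = λ·(1 - 12) - 13 ≡ 11. → (12, 11)
5G: (12, 11) + (3, 4). λ = (4 - 11)/(3 - 12) ≡ 10/8 mod 17. 8⁻¹ ≡ 15 (mod 17), so λ ≡ 14.
  x = λ² - 12 - 3 = 196 - 15 ≡ 11; y = λ·(12 - 11) - 11 ≡ 3. → (11, 3)
6G: (11, 3) + (3, 4). λ = (4 - 3)/(3 - 11) ≡ 1/9 mod 17. 9⁻¹ ≡ 2 (mod 17) since 9·2 = 18 ≡ 1, so λ ≡ 2.
  x = λ² - 11 - 3 = 4 - 14 ≡ 7; y = λ·(11 - 7) - 3 ≡ 5. → (7, 5)
7G: (7, 5) + (3, 4). λ = (4 - 5)/(3 - 7) ≡ 16/13 mod 17. 13⁻¹ ≡ 4 (mod 17) since 13·4 = 52 ≡ 1, so λ ≡ 13.
  x = λ² - 7 - 3 = 169 - 10 ≡ 6; y = λ·(7 - 6) - 5 ≡ 8. → (6, 8)
8G: (6, 8) + (3, 4). λ = (4 - 8)/(3 - 6) ≡ 13/14 mod 17. 14⁻¹ ≡ 11 (mod 17) since 14·11 = 154 ≡ 1, so λ ≡ 7.
  x = λ² - 6 - 3 = 49 - 9 ≡ 6; y = λ·(6 - 6) - 8 ≡ 9. → (6, 9)
9G: (6, 9) + (3, 4). λ = (4 - 9)/(3 - 6) ≡ 12/14 mod 17. 14⁻¹ ≡ 11 (mod 17) since 14·11 = 154 ≡ 1, so λ ≡ 13.
  x = λ² - 6 - 3 = 169 - 9 ≡ 7; y = λ·(6 - 7) - 9 ≡ 12. → (7, 12)

(7, 12)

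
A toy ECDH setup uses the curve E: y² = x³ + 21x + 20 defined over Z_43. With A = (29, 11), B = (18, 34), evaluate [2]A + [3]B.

(29, 11)

First 2A:
Repeated addition: build up to 2A.
2A: tangent at (29, 11): λ = (3·29² + 21)/(2·11) ≡ 7/22. 22⁻¹ ≡ 2 (mod 43) since 22·2 = 44 ≡ 1, so λ ≡ 7·2 ≡ 14.
  x = λ² - 29 - 29 = 196 - 58 ≡ 9; y = λ·(29 - 9) - 11 ≡ 11. → (9, 11)
2A = (9, 11).
Next 3B:
Repeated addition: build up to 3B.
2B: tangent at (18, 34): λ = (3·18² + 21)/(2·34) ≡ 4/25. 25⁻¹ ≡ 31 (mod 43), so λ ≡ 4·31 ≡ 38.
  x = λ² - 18 - 18 = 1444 - 36 ≡ 32; y = λ·(18 - 32) - 34 ≡ 36. → (32, 36)
3B: (32, 36) + (18, 34). λ = (34 - 36)/(18 - 32) ≡ 41/29 mod 43. 29⁻¹ ≡ 3 (mod 43) since 29·3 = 87 ≡ 1, so λ ≡ 37.
  x = λ² - 32 - 18 = 1369 - 50 ≡ 29; y = λ·(32 - 29) - 36 ≡ 32. → (29, 32)
3B = (29, 32).
Finally 2A + 3B:
(9, 11) + (29, 32). λ = (32 - 11)/(29 - 9) ≡ 21/20 mod 43. 20⁻¹ ≡ 28 (mod 43), so λ ≡ 29.
  x = λ² - 9 - 29 = 841 - 38 ≡ 29; y = λ·(9 - 29) - 11 ≡ 11. → (29, 11)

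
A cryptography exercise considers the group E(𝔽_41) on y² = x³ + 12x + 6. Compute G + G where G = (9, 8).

tangent at (9, 8): λ = (3·9² + 12)/(2·8) ≡ 9/16. 16⁻¹ ≡ 18 (mod 41) since 16·18 = 288 ≡ 1, so λ ≡ 9·18 ≡ 39.
  x = λ² - 9 - 9 = 1521 - 18 ≡ 27; y = λ·(9 - 27) - 8 ≡ 28. → (27, 28)

(27, 28)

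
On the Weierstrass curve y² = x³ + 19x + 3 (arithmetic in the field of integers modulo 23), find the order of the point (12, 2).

2P: tangent at (12, 2): λ = (3·12² + 19)/(2·2) ≡ 14/4. 4⁻¹ ≡ 6 (mod 23), so λ ≡ 14·6 ≡ 15.
  x = λ² - 12 - 12 = 225 - 24 ≡ 17; y = λ·(12 - 17) - 2 ≡ 15. → (17, 15)
3P: (17, 15) + (12, 2). λ = (2 - 15)/(12 - 17) ≡ 10/18 mod 23. 18⁻¹ ≡ 9 (mod 23) since 18·9 = 162 ≡ 1, so λ ≡ 21.
  x = λ² - 17 - 12 = 441 - 29 ≡ 21; y = λ·(17 - 21) - 15 ≡ 16. → (21, 16)
4P: (21, 16) + (12, 2). λ = (2 - 16)/(12 - 21) ≡ 9/14 mod 23. 14⁻¹ ≡ 5 (mod 23) since 14·5 = 70 ≡ 1, so λ ≡ 22.
  x = λ² - 21 - 12 = 484 - 33 ≡ 14; y = λ·(21 - 14) - 16 ≡ 0. → (14, 0)
5P: (14, 0) + (12, 2). λ = (2 - 0)/(12 - 14) ≡ 2/21 mod 23. 21⁻¹ ≡ 11 (mod 23), so λ ≡ 22.
  x = λ² - 14 - 12 = 484 - 26 ≡ 21; y = λ·(14 - 21) - 0 ≡ 7. → (21, 7)
6P: (21, 7) + (12, 2). λ = (2 - 7)/(12 - 21) ≡ 18/14 mod 23. 14⁻¹ ≡ 5 (mod 23), so λ ≡ 21.
  x = λ² - 21 - 12 = 441 - 33 ≡ 17; y = λ·(21 - 17) - 7 ≡ 8. → (17, 8)
7P: (17, 8) + (12, 2). λ = (2 - 8)/(12 - 17) ≡ 17/18 mod 23. 18⁻¹ ≡ 9 (mod 23) since 18·9 = 162 ≡ 1, so λ ≡ 15.
  x = λ² - 17 - 12 = 225 - 29 ≡ 12; y = λ·(17 - 12) - 8 ≡ 21. → (12, 21)
8P: (12, 21) + (12, 2): same x and y₁ ≡ -y₂, so the sum is ∞.
8P = ∞, so the order is 8.

8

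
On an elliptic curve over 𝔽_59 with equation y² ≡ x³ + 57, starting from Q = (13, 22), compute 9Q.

Repeated addition: build up to 9Q.
2Q: tangent at (13, 22): λ = (3·13² + 0)/(2·22) ≡ 35/44. 44⁻¹ ≡ 55 (mod 59) since 44·55 = 2420 ≡ 1, so λ ≡ 35·55 ≡ 37.
  x = λ² - 13 - 13 = 1369 - 26 ≡ 45; y = λ·(13 - 45) - 22 ≡ 33. → (45, 33)
3Q: (45, 33) + (13, 22). λ = (22 - 33)/(13 - 45) ≡ 48/27 mod 59. 27⁻¹ ≡ 35 (mod 59), so λ ≡ 28.
  x = λ² - 45 - 13 = 784 - 58 ≡ 18; y = λ·(45 - 18) - 33 ≡ 15. → (18, 15)
4Q: (18, 15) + (13, 22). λ = (22 - 15)/(13 - 18) ≡ 7/54 mod 59. 54⁻¹ ≡ 47 (mod 59) since 54·47 = 2538 ≡ 1, so λ ≡ 34.
  x = λ² - 18 - 13 = 1156 - 31 ≡ 4; y = λ·(18 - 4) - 15 ≡ 48. → (4, 48)
5Q: (4, 48) + (13, 22). λ = (22 - 48)/(13 - 4) ≡ 33/9 mod 59. 9⁻¹ ≡ 46 (mod 59) since 9·46 = 414 ≡ 1, so λ ≡ 43.
  x = λ² - 4 - 13 = 1849 - 17 ≡ 3; y = λ·(4 - 3) - 48 ≡ 54. → (3, 54)
6Q: (3, 54) + (13, 22). λ = (22 - 54)/(13 - 3) ≡ 27/10 mod 59. 10⁻¹ ≡ 6 (mod 59), so λ ≡ 44.
  x = λ² - 3 - 13 = 1936 - 16 ≡ 32; y = λ·(3 - 32) - 54 ≡ 27. → (32, 27)
7Q: (32, 27) + (13, 22). λ = (22 - 27)/(13 - 32) ≡ 54/40 mod 59. 40⁻¹ ≡ 31 (mod 59), so λ ≡ 22.
  x = λ² - 32 - 13 = 484 - 45 ≡ 26; y = λ·(32 - 26) - 27 ≡ 46. → (26, 46)
8Q: (26, 46) + (13, 22). λ = (22 - 46)/(13 - 26) ≡ 35/46 mod 59. 46⁻¹ ≡ 9 (mod 59) since 46·9 = 414 ≡ 1, so λ ≡ 20.
  x = λ² - 26 - 13 = 400 - 39 ≡ 7; y = λ·(26 - 7) - 46 ≡ 39. → (7, 39)
9Q: (7, 39) + (13, 22). λ = (22 - 39)/(13 - 7) ≡ 42/6 mod 59. 6⁻¹ ≡ 10 (mod 59), so λ ≡ 7.
  x = λ² - 7 - 13 = 49 - 20 ≡ 29; y = λ·(7 - 29) - 39 ≡ 43. → (29, 43)

(29, 43)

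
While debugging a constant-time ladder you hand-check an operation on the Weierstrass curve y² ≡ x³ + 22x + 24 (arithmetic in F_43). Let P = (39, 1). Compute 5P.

(11, 7)

Double-and-add on 5 = (101)₂. Start with P = (39, 1) for the leading 1-bit.
double: tangent at (39, 1): λ = (3·39² + 22)/(2·1) ≡ 27/2. 2⁻¹ ≡ 22 (mod 43), so λ ≡ 27·22 ≡ 35.
  x = λ² - 39 - 39 = 1225 - 78 ≡ 29; y = λ·(39 - 29) - 1 ≡ 5. → (29, 5)
double: tangent at (29, 5): λ = (3·29² + 22)/(2·5) ≡ 8/10. 10⁻¹ ≡ 13 (mod 43) since 10·13 = 130 ≡ 1, so λ ≡ 8·13 ≡ 18.
  x = λ² - 29 - 29 = 324 - 58 ≡ 8; y = λ·(29 - 8) - 5 ≡ 29. → (8, 29)
add P: (8, 29) + (39, 1). λ = (1 - 29)/(39 - 8) ≡ 15/31 mod 43. 31⁻¹ ≡ 25 (mod 43) since 31·25 = 775 ≡ 1, so λ ≡ 31.
  x = λ² - 8 - 39 = 961 - 47 ≡ 11; y = λ·(8 - 11) - 29 ≡ 7. → (11, 7)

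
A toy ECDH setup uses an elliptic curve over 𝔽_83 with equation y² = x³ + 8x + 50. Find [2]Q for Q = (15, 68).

tangent at (15, 68): λ = (3·15² + 8)/(2·68) ≡ 19/53. 53⁻¹ ≡ 47 (mod 83), so λ ≡ 19·47 ≡ 63.
  x = λ² - 15 - 15 = 3969 - 30 ≡ 38; y = λ·(15 - 38) - 68 ≡ 60. → (38, 60)

(38, 60)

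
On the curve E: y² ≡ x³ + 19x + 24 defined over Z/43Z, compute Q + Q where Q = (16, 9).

(9, 8)

tangent at (16, 9): λ = (3·16² + 19)/(2·9) ≡ 13/18. 18⁻¹ ≡ 12 (mod 43), so λ ≡ 13·12 ≡ 27.
  x = λ² - 16 - 16 = 729 - 32 ≡ 9; y = λ·(16 - 9) - 9 ≡ 8. → (9, 8)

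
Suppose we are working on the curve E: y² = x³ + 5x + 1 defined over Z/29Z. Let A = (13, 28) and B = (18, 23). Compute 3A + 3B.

(28, 13)

First 3A:
Repeated addition: build up to 3A.
2A: tangent at (13, 28): λ = (3·13² + 5)/(2·28) ≡ 19/27. 27⁻¹ ≡ 14 (mod 29) since 27·14 = 378 ≡ 1, so λ ≡ 19·14 ≡ 5.
  x = λ² - 13 - 13 = 25 - 26 ≡ 28; y = λ·(13 - 28) - 28 ≡ 13. → (28, 13)
3A: (28, 13) + (13, 28). λ = (28 - 13)/(13 - 28) ≡ 15/14 mod 29. 14⁻¹ ≡ 27 (mod 29) since 14·27 = 378 ≡ 1, so λ ≡ 28.
  x = λ² - 28 - 13 = 784 - 41 ≡ 18; y = λ·(28 - 18) - 13 ≡ 6. → (18, 6)
3A = (18, 6).
Next 3B:
Repeated addition: build up to 3B.
2B: tangent at (18, 23): λ = (3·18² + 5)/(2·23) ≡ 20/17. 17⁻¹ ≡ 12 (mod 29) since 17·12 = 204 ≡ 1, so λ ≡ 20·12 ≡ 8.
  x = λ² - 18 - 18 = 64 - 36 ≡ 28; y = λ·(18 - 28) - 23 ≡ 13. → (28, 13)
3B: (28, 13) + (18, 23). λ = (23 - 13)/(18 - 28) ≡ 10/19 mod 29. 19⁻¹ ≡ 26 (mod 29), so λ ≡ 28.
  x = λ² - 28 - 18 = 784 - 46 ≡ 13; y = λ·(28 - 13) - 13 ≡ 1. → (13, 1)
3B = (13, 1).
Finally 3A + 3B:
(18, 6) + (13, 1). λ = (1 - 6)/(13 - 18) ≡ 24/24 mod 29. 24⁻¹ ≡ 23 (mod 29) since 24·23 = 552 ≡ 1, so λ ≡ 1.
  x = λ² - 18 - 13 = 1 - 31 ≡ 28; y = λ·(18 - 28) - 6 ≡ 13. → (28, 13)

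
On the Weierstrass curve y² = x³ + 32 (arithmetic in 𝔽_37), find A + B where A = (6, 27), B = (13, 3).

(6, 27) + (13, 3). λ = (3 - 27)/(13 - 6) ≡ 13/7 mod 37. 7⁻¹ ≡ 16 (mod 37), so λ ≡ 23.
  x = λ² - 6 - 13 = 529 - 19 ≡ 29; y = λ·(6 - 29) - 27 ≡ 36. → (29, 36)

(29, 36)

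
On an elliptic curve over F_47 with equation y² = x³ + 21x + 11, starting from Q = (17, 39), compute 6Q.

(3, 17)

Double-and-add on 6 = (110)₂. Start with Q = (17, 39) for the leading 1-bit.
double: tangent at (17, 39): λ = (3·17² + 21)/(2·39) ≡ 42/31. 31⁻¹ ≡ 44 (mod 47), so λ ≡ 42·44 ≡ 15.
  x = λ² - 17 - 17 = 225 - 34 ≡ 3; y = λ·(17 - 3) - 39 ≡ 30. → (3, 30)
add Q: (3, 30) + (17, 39). λ = (39 - 30)/(17 - 3) ≡ 9/14 mod 47. 14⁻¹ ≡ 37 (mod 47) since 14·37 = 518 ≡ 1, so λ ≡ 4.
  x = λ² - 3 - 17 = 16 - 20 ≡ 43; y = λ·(3 - 43) - 30 ≡ 45. → (43, 45)
double: tangent at (43, 45): λ = (3·43² + 21)/(2·45) ≡ 22/43. 43⁻¹ ≡ 35 (mod 47) since 43·35 = 1505 ≡ 1, so λ ≡ 22·35 ≡ 18.
  x = λ² - 43 - 43 = 324 - 86 ≡ 3; y = λ·(43 - 3) - 45 ≡ 17. → (3, 17)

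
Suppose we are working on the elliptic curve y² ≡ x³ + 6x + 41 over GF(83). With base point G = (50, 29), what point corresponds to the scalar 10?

(37, 55)

Double-and-add on 10 = (1010)₂. Start with G = (50, 29) for the leading 1-bit.
double: tangent at (50, 29): λ = (3·50² + 6)/(2·29) ≡ 36/58. 58⁻¹ ≡ 73 (mod 83), so λ ≡ 36·73 ≡ 55.
  x = λ² - 50 - 50 = 3025 - 100 ≡ 20; y = λ·(50 - 20) - 29 ≡ 44. → (20, 44)
double: tangent at (20, 44): λ = (3·20² + 6)/(2·44) ≡ 44/5. 5⁻¹ ≡ 50 (mod 83), so λ ≡ 44·50 ≡ 42.
  x = λ² - 20 - 20 = 1764 - 40 ≡ 64; y = λ·(20 - 64) - 44 ≡ 17. → (64, 17)
add G: (64, 17) + (50, 29). λ = (29 - 17)/(50 - 64) ≡ 12/69 mod 83. 69⁻¹ ≡ 77 (mod 83), so λ ≡ 11.
  x = λ² - 64 - 50 = 121 - 114 ≡ 7; y = λ·(64 - 7) - 17 ≡ 29. → (7, 29)
double: tangent at (7, 29): λ = (3·7² + 6)/(2·29) ≡ 70/58. 58⁻¹ ≡ 73 (mod 83) since 58·73 = 4234 ≡ 1, so λ ≡ 70·73 ≡ 47.
  x = λ² - 7 - 7 = 2209 - 14 ≡ 37; y = λ·(7 - 37) - 29 ≡ 55. → (37, 55)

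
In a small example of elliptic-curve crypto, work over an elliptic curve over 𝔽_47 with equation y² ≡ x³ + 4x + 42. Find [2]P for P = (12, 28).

(10, 1)

tangent at (12, 28): λ = (3·12² + 4)/(2·28) ≡ 13/9. 9⁻¹ ≡ 21 (mod 47) since 9·21 = 189 ≡ 1, so λ ≡ 13·21 ≡ 38.
  x = λ² - 12 - 12 = 1444 - 24 ≡ 10; y = λ·(12 - 10) - 28 ≡ 1. → (10, 1)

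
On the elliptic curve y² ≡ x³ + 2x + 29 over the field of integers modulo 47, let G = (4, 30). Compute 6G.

Double-and-add on 6 = (110)₂. Start with G = (4, 30) for the leading 1-bit.
double: tangent at (4, 30): λ = (3·4² + 2)/(2·30) ≡ 3/13. 13⁻¹ ≡ 29 (mod 47), so λ ≡ 3·29 ≡ 40.
  x = λ² - 4 - 4 = 1600 - 8 ≡ 41; y = λ·(4 - 41) - 30 ≡ 41. → (41, 41)
add G: (41, 41) + (4, 30). λ = (30 - 41)/(4 - 41) ≡ 36/10 mod 47. 10⁻¹ ≡ 33 (mod 47), so λ ≡ 13.
  x = λ² - 41 - 4 = 169 - 45 ≡ 30; y = λ·(41 - 30) - 41 ≡ 8. → (30, 8)
double: tangent at (30, 8): λ = (3·30² + 2)/(2·8) ≡ 23/16. 16⁻¹ ≡ 3 (mod 47), so λ ≡ 23·3 ≡ 22.
  x = λ² - 30 - 30 = 484 - 60 ≡ 1; y = λ·(30 - 1) - 8 ≡ 19. → (1, 19)

(1, 19)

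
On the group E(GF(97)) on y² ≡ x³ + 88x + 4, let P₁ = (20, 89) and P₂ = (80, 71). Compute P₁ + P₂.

(0, 2)

(20, 89) + (80, 71). λ = (71 - 89)/(80 - 20) ≡ 79/60 mod 97. 60⁻¹ ≡ 76 (mod 97) since 60·76 = 4560 ≡ 1, so λ ≡ 87.
  x = λ² - 20 - 80 = 7569 - 100 ≡ 0; y = λ·(20 - 0) - 89 ≡ 2. → (0, 2)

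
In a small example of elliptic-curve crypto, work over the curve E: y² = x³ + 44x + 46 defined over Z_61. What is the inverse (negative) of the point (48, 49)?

(48, 12)

-(48, 49) = (48, -49 mod 61) = (48, 12).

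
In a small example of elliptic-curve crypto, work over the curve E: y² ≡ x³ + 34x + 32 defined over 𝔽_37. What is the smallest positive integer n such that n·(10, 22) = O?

11

2P: tangent at (10, 22): λ = (3·10² + 34)/(2·22) ≡ 1/7. 7⁻¹ ≡ 16 (mod 37), so λ ≡ 1·16 ≡ 16.
  x = λ² - 10 - 10 = 256 - 20 ≡ 14; y = λ·(10 - 14) - 22 ≡ 25. → (14, 25)
3P: (14, 25) + (10, 22). λ = (22 - 25)/(10 - 14) ≡ 34/33 mod 37. 33⁻¹ ≡ 9 (mod 37), so λ ≡ 10.
  x = λ² - 14 - 10 = 100 - 24 ≡ 2; y = λ·(14 - 2) - 25 ≡ 21. → (2, 21)
4P: (2, 21) + (10, 22). λ = (22 - 21)/(10 - 2) ≡ 1/8 mod 37. 8⁻¹ ≡ 14 (mod 37), so λ ≡ 14.
  x = λ² - 2 - 10 = 196 - 12 ≡ 36; y = λ·(2 - 36) - 21 ≡ 21. → (36, 21)
5P: (36, 21) + (10, 22). λ = (22 - 21)/(10 - 36) ≡ 1/11 mod 37. 11⁻¹ ≡ 27 (mod 37), so λ ≡ 27.
  x = λ² - 36 - 10 = 729 - 46 ≡ 17; y = λ·(36 - 17) - 21 ≡ 11. → (17, 11)
6P: (17, 11) + (10, 22). λ = (22 - 11)/(10 - 17) ≡ 11/30 mod 37. 30⁻¹ ≡ 21 (mod 37) since 30·21 = 630 ≡ 1, so λ ≡ 9.
  x = λ² - 17 - 10 = 81 - 27 ≡ 17; y = λ·(17 - 17) - 11 ≡ 26. → (17, 26)
7P: (17, 26) + (10, 22). λ = (22 - 26)/(10 - 17) ≡ 33/30 mod 37. 30⁻¹ ≡ 21 (mod 37), so λ ≡ 27.
  x = λ² - 17 - 10 = 729 - 27 ≡ 36; y = λ·(17 - 36) - 26 ≡ 16. → (36, 16)
8P: (36, 16) + (10, 22). λ = (22 - 16)/(10 - 36) ≡ 6/11 mod 37. 11⁻¹ ≡ 27 (mod 37), so λ ≡ 14.
  x = λ² - 36 - 10 = 196 - 46 ≡ 2; y = λ·(36 - 2) - 16 ≡ 16. → (2, 16)
9P: (2, 16) + (10, 22). λ = (22 - 16)/(10 - 2) ≡ 6/8 mod 37. 8⁻¹ ≡ 14 (mod 37), so λ ≡ 10.
  x = λ² - 2 - 10 = 100 - 12 ≡ 14; y = λ·(2 - 14) - 16 ≡ 12. → (14, 12)
10P: (14, 12) + (10, 22). λ = (22 - 12)/(10 - 14) ≡ 10/33 mod 37. 33⁻¹ ≡ 9 (mod 37) since 33·9 = 297 ≡ 1, so λ ≡ 16.
  x = λ² - 14 - 10 = 256 - 24 ≡ 10; y = λ·(14 - 10) - 12 ≡ 15. → (10, 15)
11P: (10, 15) + (10, 22): same x and y₁ ≡ -y₂, so the sum is O.
11P = O, so the order is 11.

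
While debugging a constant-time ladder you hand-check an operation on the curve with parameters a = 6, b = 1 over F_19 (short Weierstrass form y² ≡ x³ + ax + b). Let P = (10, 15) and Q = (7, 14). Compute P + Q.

(10, 15) + (7, 14). λ = (14 - 15)/(7 - 10) ≡ 18/16 mod 19. 16⁻¹ ≡ 6 (mod 19), so λ ≡ 13.
  x = λ² - 10 - 7 = 169 - 17 ≡ 0; y = λ·(10 - 0) - 15 ≡ 1. → (0, 1)

(0, 1)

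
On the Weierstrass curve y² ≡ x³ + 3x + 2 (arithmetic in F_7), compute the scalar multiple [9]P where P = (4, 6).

Repeated addition: build up to 9P.
2P: tangent at (4, 6): λ = (3·4² + 3)/(2·6) ≡ 2/5. 5⁻¹ ≡ 3 (mod 7), so λ ≡ 2·3 ≡ 6.
  x = λ² - 4 - 4 = 36 - 8 ≡ 0; y = λ·(4 - 0) - 6 ≡ 4. → (0, 4)
3P: (0, 4) + (4, 6). λ = (6 - 4)/(4 - 0) ≡ 2/4 mod 7. 4⁻¹ ≡ 2 (mod 7), so λ ≡ 4.
  x = λ² - 0 - 4 = 16 - 4 ≡ 5; y = λ·(0 - 5) - 4 ≡ 4. → (5, 4)
4P: (5, 4) + (4, 6). λ = (6 - 4)/(4 - 5) ≡ 2/6 mod 7. 6⁻¹ ≡ 6 (mod 7) since 6·6 = 36 ≡ 1, so λ ≡ 5.
  x = λ² - 5 - 4 = 25 - 9 ≡ 2; y = λ·(5 - 2) - 4 ≡ 4. → (2, 4)
5P: (2, 4) + (4, 6). λ = (6 - 4)/(4 - 2) ≡ 2/2 mod 7. 2⁻¹ ≡ 4 (mod 7) since 2·4 = 8 ≡ 1, so λ ≡ 1.
  x = λ² - 2 - 4 = 1 - 6 ≡ 2; y = λ·(2 - 2) - 4 ≡ 3. → (2, 3)
6P: (2, 3) + (4, 6). λ = (6 - 3)/(4 - 2) ≡ 3/2 mod 7. 2⁻¹ ≡ 4 (mod 7) since 2·4 = 8 ≡ 1, so λ ≡ 5.
  x = λ² - 2 - 4 = 25 - 6 ≡ 5; y = λ·(2 - 5) - 3 ≡ 3. → (5, 3)
7P: (5, 3) + (4, 6). λ = (6 - 3)/(4 - 5) ≡ 3/6 mod 7. 6⁻¹ ≡ 6 (mod 7) since 6·6 = 36 ≡ 1, so λ ≡ 4.
  x = λ² - 5 - 4 = 16 - 9 ≡ 0; y = λ·(5 - 0) - 3 ≡ 3. → (0, 3)
8P: (0, 3) + (4, 6). λ = (6 - 3)/(4 - 0) ≡ 3/4 mod 7. 4⁻¹ ≡ 2 (mod 7), so λ ≡ 6.
  x = λ² - 0 - 4 = 36 - 4 ≡ 4; y = λ·(0 - 4) - 3 ≡ 1. → (4, 1)
9P: (4, 1) + (4, 6): same x and y₁ ≡ -y₂, so the sum is the point at infinity.

O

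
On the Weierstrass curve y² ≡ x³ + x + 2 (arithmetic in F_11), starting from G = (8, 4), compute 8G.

O

Repeated addition: build up to 8G.
2G: tangent at (8, 4): λ = (3·8² + 1)/(2·4) ≡ 6/8. 8⁻¹ ≡ 7 (mod 11), so λ ≡ 6·7 ≡ 9.
  x = λ² - 8 - 8 = 81 - 16 ≡ 10; y = λ·(8 - 10) - 4 ≡ 0. → (10, 0)
3G: (10, 0) + (8, 4). λ = (4 - 0)/(8 - 10) ≡ 4/9 mod 11. 9⁻¹ ≡ 5 (mod 11), so λ ≡ 9.
  x = λ² - 10 - 8 = 81 - 18 ≡ 8; y = λ·(10 - 8) - 0 ≡ 7. → (8, 7)
4G: (8, 7) + (8, 4): same x and y₁ ≡ -y₂, so the sum is the point at infinity.
5G: the point at infinity + (8, 4) = (8, 4) (identity).
6G: tangent at (8, 4): λ = (3·8² + 1)/(2·4) ≡ 6/8. 8⁻¹ ≡ 7 (mod 11), so λ ≡ 6·7 ≡ 9.
  x = λ² - 8 - 8 = 81 - 16 ≡ 10; y = λ·(8 - 10) - 4 ≡ 0. → (10, 0)
7G: (10, 0) + (8, 4). λ = (4 - 0)/(8 - 10) ≡ 4/9 mod 11. 9⁻¹ ≡ 5 (mod 11) since 9·5 = 45 ≡ 1, so λ ≡ 9.
  x = λ² - 10 - 8 = 81 - 18 ≡ 8; y = λ·(10 - 8) - 0 ≡ 7. → (8, 7)
8G: (8, 7) + (8, 4): same x and y₁ ≡ -y₂, so the sum is the point at infinity.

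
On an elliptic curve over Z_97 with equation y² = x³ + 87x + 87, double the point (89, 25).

(80, 0)

tangent at (89, 25): λ = (3·89² + 87)/(2·25) ≡ 85/50. 50⁻¹ ≡ 33 (mod 97), so λ ≡ 85·33 ≡ 89.
  x = λ² - 89 - 89 = 7921 - 178 ≡ 80; y = λ·(89 - 80) - 25 ≡ 0. → (80, 0)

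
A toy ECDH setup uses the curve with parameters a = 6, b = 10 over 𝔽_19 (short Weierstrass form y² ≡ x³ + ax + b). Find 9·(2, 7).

Write Q = (2, 7).
Double-and-add on 9 = (1001)₂. Start with Q = (2, 7) for the leading 1-bit.
double: tangent at (2, 7): λ = (3·2² + 6)/(2·7) ≡ 18/14. 14⁻¹ ≡ 15 (mod 19) since 14·15 = 210 ≡ 1, so λ ≡ 18·15 ≡ 4.
  x = λ² - 2 - 2 = 16 - 4 ≡ 12; y = λ·(2 - 12) - 7 ≡ 10. → (12, 10)
double: tangent at (12, 10): λ = (3·12² + 6)/(2·10) ≡ 1/1. 1⁻¹ ≡ 1 (mod 19), so λ ≡ 1·1 ≡ 1.
  x = λ² - 12 - 12 = 1 - 24 ≡ 15; y = λ·(12 - 15) - 10 ≡ 6. → (15, 6)
double: tangent at (15, 6): λ = (3·15² + 6)/(2·6) ≡ 16/12. 12⁻¹ ≡ 8 (mod 19), so λ ≡ 16·8 ≡ 14.
  x = λ² - 15 - 15 = 196 - 30 ≡ 14; y = λ·(15 - 14) - 6 ≡ 8. → (14, 8)
add Q: (14, 8) + (2, 7). λ = (7 - 8)/(2 - 14) ≡ 18/7 mod 19. 7⁻¹ ≡ 11 (mod 19) since 7·11 = 77 ≡ 1, so λ ≡ 8.
  x = λ² - 14 - 2 = 64 - 16 ≡ 10; y = λ·(14 - 10) - 8 ≡ 5. → (10, 5)

(10, 5)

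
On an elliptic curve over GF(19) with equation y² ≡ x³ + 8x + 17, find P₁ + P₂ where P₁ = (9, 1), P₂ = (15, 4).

(9, 1) + (15, 4). λ = (4 - 1)/(15 - 9) ≡ 3/6 mod 19. 6⁻¹ ≡ 16 (mod 19) since 6·16 = 96 ≡ 1, so λ ≡ 10.
  x = λ² - 9 - 15 = 100 - 24 ≡ 0; y = λ·(9 - 0) - 1 ≡ 13. → (0, 13)

(0, 13)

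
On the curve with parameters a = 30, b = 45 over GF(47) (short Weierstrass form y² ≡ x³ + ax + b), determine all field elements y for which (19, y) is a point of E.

1, 46

x³ + 30x + 45 = 7474 ≡ 1 (mod 47).
Square roots of 1 mod 47: 1 and 46 (since 1² = 1 ≡ 1).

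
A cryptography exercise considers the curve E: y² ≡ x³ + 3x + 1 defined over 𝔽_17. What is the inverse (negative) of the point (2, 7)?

-(2, 7) = (2, -7 mod 17) = (2, 10).

(2, 10)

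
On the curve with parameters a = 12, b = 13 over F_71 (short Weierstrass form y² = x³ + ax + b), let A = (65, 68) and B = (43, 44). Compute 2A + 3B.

First 2A:
Repeated addition: build up to 2A.
2A: tangent at (65, 68): λ = (3·65² + 12)/(2·68) ≡ 49/65. 65⁻¹ ≡ 59 (mod 71), so λ ≡ 49·59 ≡ 51.
  x = λ² - 65 - 65 = 2601 - 130 ≡ 57; y = λ·(65 - 57) - 68 ≡ 56. → (57, 56)
2A = (57, 56).
Next 3B:
Repeated addition: build up to 3B.
2B: tangent at (43, 44): λ = (3·43² + 12)/(2·44) ≡ 21/17. 17⁻¹ ≡ 46 (mod 71) since 17·46 = 782 ≡ 1, so λ ≡ 21·46 ≡ 43.
  x = λ² - 43 - 43 = 1849 - 86 ≡ 59; y = λ·(43 - 59) - 44 ≡ 49. → (59, 49)
3B: (59, 49) + (43, 44). λ = (44 - 49)/(43 - 59) ≡ 66/55 mod 71. 55⁻¹ ≡ 31 (mod 71) since 55·31 = 1705 ≡ 1, so λ ≡ 58.
  x = λ² - 59 - 43 = 3364 - 102 ≡ 67; y = λ·(59 - 67) - 49 ≡ 55. → (67, 55)
3B = (67, 55).
Finally 2A + 3B:
(57, 56) + (67, 55). λ = (55 - 56)/(67 - 57) ≡ 70/10 mod 71. 10⁻¹ ≡ 64 (mod 71), so λ ≡ 7.
  x = λ² - 57 - 67 = 49 - 124 ≡ 67; y = λ·(57 - 67) - 56 ≡ 16. → (67, 16)

(67, 16)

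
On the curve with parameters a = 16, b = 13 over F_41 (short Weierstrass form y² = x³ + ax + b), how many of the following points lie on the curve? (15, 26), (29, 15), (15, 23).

2

(15, 26): 26² ≡ 20, rhs ≡ 20 → on.
(29, 15): 15² ≡ 20, rhs ≡ 20 → on.
(15, 23): 23² ≡ 37, rhs ≡ 20 → off.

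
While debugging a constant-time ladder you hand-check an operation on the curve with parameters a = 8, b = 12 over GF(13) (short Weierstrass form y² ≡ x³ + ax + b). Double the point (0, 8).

tangent at (0, 8): λ = (3·0² + 8)/(2·8) ≡ 8/3. 3⁻¹ ≡ 9 (mod 13), so λ ≡ 8·9 ≡ 7.
  x = λ² - 0 - 0 = 49 - 0 ≡ 10; y = λ·(0 - 10) - 8 ≡ 0. → (10, 0)

(10, 0)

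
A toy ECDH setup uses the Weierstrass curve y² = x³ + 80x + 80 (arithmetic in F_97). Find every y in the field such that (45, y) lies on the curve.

6, 91

x³ + 80x + 80 = 94805 ≡ 36 (mod 97).
Square roots of 36 mod 97: 6 and 91 (since 6² = 36 ≡ 36).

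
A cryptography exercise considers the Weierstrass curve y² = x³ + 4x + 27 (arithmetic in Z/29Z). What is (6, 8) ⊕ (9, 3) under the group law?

(6, 8) + (9, 3). λ = (3 - 8)/(9 - 6) ≡ 24/3 mod 29. 3⁻¹ ≡ 10 (mod 29), so λ ≡ 8.
  x = λ² - 6 - 9 = 64 - 15 ≡ 20; y = λ·(6 - 20) - 8 ≡ 25. → (20, 25)

(20, 25)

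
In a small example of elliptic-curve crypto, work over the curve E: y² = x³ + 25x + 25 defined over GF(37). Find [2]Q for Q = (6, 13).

tangent at (6, 13): λ = (3·6² + 25)/(2·13) ≡ 22/26. 26⁻¹ ≡ 10 (mod 37) since 26·10 = 260 ≡ 1, so λ ≡ 22·10 ≡ 35.
  x = λ² - 6 - 6 = 1225 - 12 ≡ 29; y = λ·(6 - 29) - 13 ≡ 33. → (29, 33)

(29, 33)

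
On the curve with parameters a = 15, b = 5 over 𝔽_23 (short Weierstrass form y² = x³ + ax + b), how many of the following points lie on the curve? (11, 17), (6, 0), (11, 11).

(11, 17): 17² ≡ 13, rhs ≡ 6 → off.
(6, 0): 0² ≡ 0, rhs ≡ 12 → off.
(11, 11): 11² ≡ 6, rhs ≡ 6 → on.

1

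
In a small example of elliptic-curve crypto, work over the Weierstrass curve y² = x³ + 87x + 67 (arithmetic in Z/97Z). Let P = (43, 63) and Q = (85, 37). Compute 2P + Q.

(57, 83)

First 2P:
Repeated addition: build up to 2P.
2P: tangent at (43, 63): λ = (3·43² + 87)/(2·63) ≡ 8/29. 29⁻¹ ≡ 87 (mod 97), so λ ≡ 8·87 ≡ 17.
  x = λ² - 43 - 43 = 289 - 86 ≡ 9; y = λ·(43 - 9) - 63 ≡ 30. → (9, 30)
2P = (9, 30).
Finally 2P + Q:
(9, 30) + (85, 37). λ = (37 - 30)/(85 - 9) ≡ 7/76 mod 97. 76⁻¹ ≡ 60 (mod 97), so λ ≡ 32.
  x = λ² - 9 - 85 = 1024 - 94 ≡ 57; y = λ·(9 - 57) - 30 ≡ 83. → (57, 83)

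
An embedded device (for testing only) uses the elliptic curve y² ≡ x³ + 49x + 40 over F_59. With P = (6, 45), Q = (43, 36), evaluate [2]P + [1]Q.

First 2P:
Repeated addition: build up to 2P.
2P: tangent at (6, 45): λ = (3·6² + 49)/(2·45) ≡ 39/31. 31⁻¹ ≡ 40 (mod 59) since 31·40 = 1240 ≡ 1, so λ ≡ 39·40 ≡ 26.
  x = λ² - 6 - 6 = 676 - 12 ≡ 15; y = λ·(6 - 15) - 45 ≡ 16. → (15, 16)
2P = (15, 16).
Finally 2P + Q:
(15, 16) + (43, 36). λ = (36 - 16)/(43 - 15) ≡ 20/28 mod 59. 28⁻¹ ≡ 19 (mod 59) since 28·19 = 532 ≡ 1, so λ ≡ 26.
  x = λ² - 15 - 43 = 676 - 58 ≡ 28; y = λ·(15 - 28) - 16 ≡ 0. → (28, 0)

(28, 0)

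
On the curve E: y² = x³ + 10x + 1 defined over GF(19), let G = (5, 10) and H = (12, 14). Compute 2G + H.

First 2G:
Repeated addition: build up to 2G.
2G: tangent at (5, 10): λ = (3·5² + 10)/(2·10) ≡ 9/1. 1⁻¹ ≡ 1 (mod 19) since 1·1 = 1 ≡ 1, so λ ≡ 9·1 ≡ 9.
  x = λ² - 5 - 5 = 81 - 10 ≡ 14; y = λ·(5 - 14) - 10 ≡ 4. → (14, 4)
2G = (14, 4).
Finally 2G + H:
(14, 4) + (12, 14). λ = (14 - 4)/(12 - 14) ≡ 10/17 mod 19. 17⁻¹ ≡ 9 (mod 19) since 17·9 = 153 ≡ 1, so λ ≡ 14.
  x = λ² - 14 - 12 = 196 - 26 ≡ 18; y = λ·(14 - 18) - 4 ≡ 16. → (18, 16)

(18, 16)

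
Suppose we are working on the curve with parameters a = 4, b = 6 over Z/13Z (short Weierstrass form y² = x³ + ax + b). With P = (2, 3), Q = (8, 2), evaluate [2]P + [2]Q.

O

First 2P:
Repeated addition: build up to 2P.
2P: tangent at (2, 3): λ = (3·2² + 4)/(2·3) ≡ 3/6. 6⁻¹ ≡ 11 (mod 13), so λ ≡ 3·11 ≡ 7.
  x = λ² - 2 - 2 = 49 - 4 ≡ 6; y = λ·(2 - 6) - 3 ≡ 8. → (6, 8)
2P = (6, 8).
Next 2Q:
Repeated addition: build up to 2Q.
2Q: tangent at (8, 2): λ = (3·8² + 4)/(2·2) ≡ 1/4. 4⁻¹ ≡ 10 (mod 13) since 4·10 = 40 ≡ 1, so λ ≡ 1·10 ≡ 10.
  x = λ² - 8 - 8 = 100 - 16 ≡ 6; y = λ·(8 - 6) - 2 ≡ 5. → (6, 5)
2Q = (6, 5).
Finally 2P + 2Q:
(6, 8) + (6, 5): same x and y₁ ≡ -y₂, so the sum is O.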